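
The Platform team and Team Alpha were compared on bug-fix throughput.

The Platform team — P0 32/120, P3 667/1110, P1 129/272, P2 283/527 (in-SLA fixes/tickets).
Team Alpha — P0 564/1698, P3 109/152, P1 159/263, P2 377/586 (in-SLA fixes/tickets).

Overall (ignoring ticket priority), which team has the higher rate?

P0: the Platform team 32/120 = 26.7%, Team Alpha 564/1698 = 33.2% → Team Alpha
P3: the Platform team 667/1110 = 60.1%, Team Alpha 109/152 = 71.7% → Team Alpha
P1: the Platform team 129/272 = 47.4%, Team Alpha 159/263 = 60.5% → Team Alpha
P2: the Platform team 283/527 = 53.7%, Team Alpha 377/586 = 64.3% → Team Alpha
Overall: the Platform team 1111/2029 = 54.8%, Team Alpha 1209/2699 = 44.8% → the Platform team
(Team Alpha wins every ticket group but the Platform team wins overall — Team Alpha's tickets skew toward the low-rate P0 group.)

the Platform team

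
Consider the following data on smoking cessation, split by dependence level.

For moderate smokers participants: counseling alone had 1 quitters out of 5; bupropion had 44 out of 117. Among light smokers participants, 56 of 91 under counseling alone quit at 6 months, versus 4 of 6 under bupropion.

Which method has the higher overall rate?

Moderate smokers: counseling alone 1/5 = 20.0%, bupropion 44/117 = 37.6% → bupropion
Light smokers: counseling alone 56/91 = 61.5%, bupropion 4/6 = 66.7% → bupropion
Overall: counseling alone 57/96 = 59.4%, bupropion 48/123 = 39.0% → counseling alone
(Bupropion wins every dependence group but counseling alone wins overall — bupropion's participants skew toward the low-rate moderate smokers group.)

counseling alone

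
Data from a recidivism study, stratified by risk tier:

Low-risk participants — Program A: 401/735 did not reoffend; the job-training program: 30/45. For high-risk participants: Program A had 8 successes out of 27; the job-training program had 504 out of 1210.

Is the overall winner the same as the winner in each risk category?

No

Low-risk: Program A 401/735 = 54.6%, the job-training program 30/45 = 66.7% → the job-training program
High-risk: Program A 8/27 = 29.6%, the job-training program 504/1210 = 41.7% → the job-training program
Overall: Program A 409/762 = 53.7%, the job-training program 534/1255 = 42.5% → Program A
The job-training program wins each risk group but Program A wins overall — the comparison reverses. The job-training program's participants skew toward high-risk, which has a lower base rate.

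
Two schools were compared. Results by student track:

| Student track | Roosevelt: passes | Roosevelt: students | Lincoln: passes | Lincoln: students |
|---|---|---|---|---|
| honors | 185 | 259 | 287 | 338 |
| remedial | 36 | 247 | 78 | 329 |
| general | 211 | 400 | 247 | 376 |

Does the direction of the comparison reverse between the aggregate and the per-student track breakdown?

No

Honors: Roosevelt 185/259 = 71.4%, Lincoln 287/338 = 84.9% → Lincoln
Remedial: Roosevelt 36/247 = 14.6%, Lincoln 78/329 = 23.7% → Lincoln
General: Roosevelt 211/400 = 52.8%, Lincoln 247/376 = 65.7% → Lincoln
Overall: Roosevelt 432/906 = 47.7%, Lincoln 612/1043 = 58.7% → Lincoln
Lincoln wins overall and in every student group — no reversal.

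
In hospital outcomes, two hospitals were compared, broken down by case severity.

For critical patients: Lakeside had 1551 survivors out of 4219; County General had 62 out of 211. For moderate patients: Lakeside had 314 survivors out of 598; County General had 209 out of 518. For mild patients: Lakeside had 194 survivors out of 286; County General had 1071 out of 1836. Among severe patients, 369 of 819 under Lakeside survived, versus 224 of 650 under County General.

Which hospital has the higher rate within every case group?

Lakeside

Critical: Lakeside 1551/4219 = 36.8%, County General 62/211 = 29.4% → Lakeside
Moderate: Lakeside 314/598 = 52.5%, County General 209/518 = 40.3% → Lakeside
Mild: Lakeside 194/286 = 67.8%, County General 1071/1836 = 58.3% → Lakeside
Severe: Lakeside 369/819 = 45.1%, County General 224/650 = 34.5% → Lakeside
Lakeside has the higher rate in all 4 groups.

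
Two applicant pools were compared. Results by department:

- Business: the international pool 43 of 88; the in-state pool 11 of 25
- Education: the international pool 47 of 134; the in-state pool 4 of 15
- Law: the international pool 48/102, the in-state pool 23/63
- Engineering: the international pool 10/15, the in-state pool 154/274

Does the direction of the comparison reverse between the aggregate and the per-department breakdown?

Business: the international pool 43/88 = 48.9%, the in-state pool 11/25 = 44.0% → the international pool
Education: the international pool 47/134 = 35.1%, the in-state pool 4/15 = 26.7% → the international pool
Law: the international pool 48/102 = 47.1%, the in-state pool 23/63 = 36.5% → the international pool
Engineering: the international pool 10/15 = 66.7%, the in-state pool 154/274 = 56.2% → the international pool
Overall: the international pool 148/339 = 43.7%, the in-state pool 192/377 = 50.9% → the in-state pool
The international pool wins each department group but the in-state pool wins overall — the comparison reverses. The international pool's applicants skew toward Education, which has a lower base rate.

Yes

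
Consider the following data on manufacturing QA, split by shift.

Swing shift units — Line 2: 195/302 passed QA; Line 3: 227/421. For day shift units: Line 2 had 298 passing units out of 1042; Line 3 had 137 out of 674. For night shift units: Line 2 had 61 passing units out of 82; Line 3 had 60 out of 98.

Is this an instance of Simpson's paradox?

Swing shift: Line 2 195/302 = 64.6%, Line 3 227/421 = 53.9% → Line 2
Day shift: Line 2 298/1042 = 28.6%, Line 3 137/674 = 20.3% → Line 2
Night shift: Line 2 61/82 = 74.4%, Line 3 60/98 = 61.2% → Line 2
Overall: Line 2 554/1426 = 38.8%, Line 3 424/1193 = 35.5% → Line 2
Line 2 wins overall and in every shift group — no reversal.

No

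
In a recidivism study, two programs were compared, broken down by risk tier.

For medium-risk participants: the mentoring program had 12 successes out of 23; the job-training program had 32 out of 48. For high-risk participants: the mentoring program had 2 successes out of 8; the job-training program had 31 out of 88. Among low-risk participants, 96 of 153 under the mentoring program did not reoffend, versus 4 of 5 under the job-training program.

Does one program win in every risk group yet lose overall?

Yes

Medium-risk: the mentoring program 12/23 = 52.2%, the job-training program 32/48 = 66.7% → the job-training program
High-risk: the mentoring program 2/8 = 25.0%, the job-training program 31/88 = 35.2% → the job-training program
Low-risk: the mentoring program 96/153 = 62.7%, the job-training program 4/5 = 80.0% → the job-training program
Overall: the mentoring program 110/184 = 59.8%, the job-training program 67/141 = 47.5% → the mentoring program
The job-training program wins each risk group but the mentoring program wins overall — the comparison reverses. The job-training program's participants skew toward high-risk, which has a lower base rate.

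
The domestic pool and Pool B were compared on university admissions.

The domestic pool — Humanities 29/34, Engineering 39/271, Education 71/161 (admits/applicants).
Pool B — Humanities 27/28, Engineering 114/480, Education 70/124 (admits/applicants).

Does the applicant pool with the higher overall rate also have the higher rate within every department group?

Humanities: the domestic pool 29/34 = 85.3%, Pool B 27/28 = 96.4% → Pool B
Engineering: the domestic pool 39/271 = 14.4%, Pool B 114/480 = 23.8% → Pool B
Education: the domestic pool 71/161 = 44.1%, Pool B 70/124 = 56.5% → Pool B
Overall: the domestic pool 139/466 = 29.8%, Pool B 211/632 = 33.4% → Pool B
Pool B wins overall and in every department group — no reversal.

Yes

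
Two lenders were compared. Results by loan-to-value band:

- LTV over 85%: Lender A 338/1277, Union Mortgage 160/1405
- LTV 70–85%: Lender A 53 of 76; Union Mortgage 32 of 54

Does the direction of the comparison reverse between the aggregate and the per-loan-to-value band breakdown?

LTV over 85%: Lender A 338/1277 = 26.5%, Union Mortgage 160/1405 = 11.4% → Lender A
LTV 70–85%: Lender A 53/76 = 69.7%, Union Mortgage 32/54 = 59.3% → Lender A
Overall: Lender A 391/1353 = 28.9%, Union Mortgage 192/1459 = 13.2% → Lender A
Lender A wins overall and in every loan-to-value group — no reversal.

No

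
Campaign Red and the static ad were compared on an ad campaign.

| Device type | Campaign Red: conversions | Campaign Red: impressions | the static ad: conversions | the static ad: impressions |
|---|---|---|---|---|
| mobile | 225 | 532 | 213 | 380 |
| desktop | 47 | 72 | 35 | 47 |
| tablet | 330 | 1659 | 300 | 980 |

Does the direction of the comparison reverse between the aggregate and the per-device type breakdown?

No

Mobile: Campaign Red 225/532 = 42.3%, the static ad 213/380 = 56.1% → the static ad
Desktop: Campaign Red 47/72 = 65.3%, the static ad 35/47 = 74.5% → the static ad
Tablet: Campaign Red 330/1659 = 19.9%, the static ad 300/980 = 30.6% → the static ad
Overall: Campaign Red 602/2263 = 26.6%, the static ad 548/1407 = 38.9% → the static ad
The static ad wins overall and in every device group — no reversal.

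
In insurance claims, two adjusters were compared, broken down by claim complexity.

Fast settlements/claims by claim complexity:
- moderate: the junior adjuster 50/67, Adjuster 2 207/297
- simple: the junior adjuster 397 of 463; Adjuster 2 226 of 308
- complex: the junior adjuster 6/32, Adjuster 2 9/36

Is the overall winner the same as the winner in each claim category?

Moderate: the junior adjuster 50/67 = 74.6%, Adjuster 2 207/297 = 69.7% → the junior adjuster
Simple: the junior adjuster 397/463 = 85.7%, Adjuster 2 226/308 = 73.4% → the junior adjuster
Complex: the junior adjuster 6/32 = 18.8%, Adjuster 2 9/36 = 25.0% → Adjuster 2
Overall: the junior adjuster 453/562 = 80.6%, Adjuster 2 442/641 = 69.0% → the junior adjuster
Neither sweeps: the junior adjuster wins 2 of 3 groups, Adjuster 2 wins 1. The junior adjuster wins overall but not every group — no Simpson reversal.

No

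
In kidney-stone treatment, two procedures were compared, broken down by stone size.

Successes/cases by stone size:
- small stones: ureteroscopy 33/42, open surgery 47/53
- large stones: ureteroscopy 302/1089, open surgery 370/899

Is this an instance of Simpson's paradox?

Small stones: ureteroscopy 33/42 = 78.6%, open surgery 47/53 = 88.7% → open surgery
Large stones: ureteroscopy 302/1089 = 27.7%, open surgery 370/899 = 41.2% → open surgery
Overall: ureteroscopy 335/1131 = 29.6%, open surgery 417/952 = 43.8% → open surgery
Open surgery wins overall and in every stone group — no reversal.

No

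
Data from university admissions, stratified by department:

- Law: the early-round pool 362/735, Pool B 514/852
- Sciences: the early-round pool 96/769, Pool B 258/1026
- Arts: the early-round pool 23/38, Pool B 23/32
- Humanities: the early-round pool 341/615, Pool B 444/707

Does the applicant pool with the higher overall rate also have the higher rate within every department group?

Yes

Law: the early-round pool 362/735 = 49.3%, Pool B 514/852 = 60.3% → Pool B
Sciences: the early-round pool 96/769 = 12.5%, Pool B 258/1026 = 25.1% → Pool B
Arts: the early-round pool 23/38 = 60.5%, Pool B 23/32 = 71.9% → Pool B
Humanities: the early-round pool 341/615 = 55.4%, Pool B 444/707 = 62.8% → Pool B
Overall: the early-round pool 822/2157 = 38.1%, Pool B 1239/2617 = 47.3% → Pool B
Pool B wins overall and in every department group — no reversal.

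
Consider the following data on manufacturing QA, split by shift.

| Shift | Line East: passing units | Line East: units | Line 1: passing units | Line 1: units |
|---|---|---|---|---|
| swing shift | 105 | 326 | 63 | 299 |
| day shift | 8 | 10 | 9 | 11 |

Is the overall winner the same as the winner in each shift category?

No

Swing shift: Line East 105/326 = 32.2%, Line 1 63/299 = 21.1% → Line East
Day shift: Line East 8/10 = 80.0%, Line 1 9/11 = 81.8% → Line 1
Overall: Line East 113/336 = 33.6%, Line 1 72/310 = 23.2% → Line East
Neither sweeps: Line East wins 1 of 2 groups, Line 1 wins 1. Line East wins overall but not every group — no Simpson reversal.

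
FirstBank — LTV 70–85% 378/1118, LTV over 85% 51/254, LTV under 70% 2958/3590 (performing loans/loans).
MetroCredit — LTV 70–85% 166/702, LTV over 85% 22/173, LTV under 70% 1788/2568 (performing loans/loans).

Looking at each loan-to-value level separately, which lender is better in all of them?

FirstBank

LTV 70–85%: FirstBank 378/1118 = 33.8%, MetroCredit 166/702 = 23.6% → FirstBank
LTV over 85%: FirstBank 51/254 = 20.1%, MetroCredit 22/173 = 12.7% → FirstBank
LTV under 70%: FirstBank 2958/3590 = 82.4%, MetroCredit 1788/2568 = 69.6% → FirstBank
FirstBank has the higher rate in all 3 groups.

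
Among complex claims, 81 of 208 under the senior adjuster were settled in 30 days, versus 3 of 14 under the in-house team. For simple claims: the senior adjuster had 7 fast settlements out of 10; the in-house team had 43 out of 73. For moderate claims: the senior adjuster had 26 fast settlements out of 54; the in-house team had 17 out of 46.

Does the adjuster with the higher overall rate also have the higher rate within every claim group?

Complex: the senior adjuster 81/208 = 38.9%, the in-house team 3/14 = 21.4% → the senior adjuster
Simple: the senior adjuster 7/10 = 70.0%, the in-house team 43/73 = 58.9% → the senior adjuster
Moderate: the senior adjuster 26/54 = 48.1%, the in-house team 17/46 = 37.0% → the senior adjuster
Overall: the senior adjuster 114/272 = 41.9%, the in-house team 63/133 = 47.4% → the in-house team
The senior adjuster wins each claim group but the in-house team wins overall — the comparison reverses. The senior adjuster's claims skew toward complex, which has a lower base rate.

No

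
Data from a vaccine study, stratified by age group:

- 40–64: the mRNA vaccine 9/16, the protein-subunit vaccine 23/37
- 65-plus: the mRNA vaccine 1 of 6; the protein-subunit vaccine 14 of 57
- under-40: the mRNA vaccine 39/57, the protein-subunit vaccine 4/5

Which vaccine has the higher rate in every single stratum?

40–64: the mRNA vaccine 9/16 = 56.2%, the protein-subunit vaccine 23/37 = 62.2% → the protein-subunit vaccine
65-plus: the mRNA vaccine 1/6 = 16.7%, the protein-subunit vaccine 14/57 = 24.6% → the protein-subunit vaccine
Under-40: the mRNA vaccine 39/57 = 68.4%, the protein-subunit vaccine 4/5 = 80.0% → the protein-subunit vaccine
The protein-subunit vaccine has the higher rate in all 3 groups.

the protein-subunit vaccine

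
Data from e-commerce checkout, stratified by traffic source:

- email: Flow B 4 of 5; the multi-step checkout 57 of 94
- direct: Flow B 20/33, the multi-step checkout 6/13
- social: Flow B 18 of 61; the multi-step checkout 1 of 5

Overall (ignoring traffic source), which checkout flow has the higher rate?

Email: Flow B 4/5 = 80.0%, the multi-step checkout 57/94 = 60.6% → Flow B
Direct: Flow B 20/33 = 60.6%, the multi-step checkout 6/13 = 46.2% → Flow B
Social: Flow B 18/61 = 29.5%, the multi-step checkout 1/5 = 20.0% → Flow B
Overall: Flow B 42/99 = 42.4%, the multi-step checkout 64/112 = 57.1% → the multi-step checkout
(Flow B wins every traffic group but the multi-step checkout wins overall — Flow B's sessions skew toward the low-rate social group.)

the multi-step checkout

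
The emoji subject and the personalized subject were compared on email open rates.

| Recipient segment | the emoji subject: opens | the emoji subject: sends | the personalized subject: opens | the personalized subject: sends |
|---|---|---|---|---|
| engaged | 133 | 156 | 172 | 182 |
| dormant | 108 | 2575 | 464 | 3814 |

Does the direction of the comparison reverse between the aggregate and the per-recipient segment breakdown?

No

Engaged: the emoji subject 133/156 = 85.3%, the personalized subject 172/182 = 94.5% → the personalized subject
Dormant: the emoji subject 108/2575 = 4.2%, the personalized subject 464/3814 = 12.2% → the personalized subject
Overall: the emoji subject 241/2731 = 8.8%, the personalized subject 636/3996 = 15.9% → the personalized subject
The personalized subject wins overall and in every recipient group — no reversal.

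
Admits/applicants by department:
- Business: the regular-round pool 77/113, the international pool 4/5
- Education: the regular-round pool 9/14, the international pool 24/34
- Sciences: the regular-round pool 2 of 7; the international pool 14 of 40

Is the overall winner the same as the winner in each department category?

No

Business: the regular-round pool 77/113 = 68.1%, the international pool 4/5 = 80.0% → the international pool
Education: the regular-round pool 9/14 = 64.3%, the international pool 24/34 = 70.6% → the international pool
Sciences: the regular-round pool 2/7 = 28.6%, the international pool 14/40 = 35.0% → the international pool
Overall: the regular-round pool 88/134 = 65.7%, the international pool 42/79 = 53.2% → the regular-round pool
The international pool wins each department group but the regular-round pool wins overall — the comparison reverses. The international pool's applicants skew toward Sciences, which has a lower base rate.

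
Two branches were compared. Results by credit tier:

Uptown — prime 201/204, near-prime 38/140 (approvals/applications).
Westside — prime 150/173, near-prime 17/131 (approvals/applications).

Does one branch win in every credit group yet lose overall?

No

Prime: Uptown 201/204 = 98.5%, Westside 150/173 = 86.7% → Uptown
Near-prime: Uptown 38/140 = 27.1%, Westside 17/131 = 13.0% → Uptown
Overall: Uptown 239/344 = 69.5%, Westside 167/304 = 54.9% → Uptown
Uptown wins overall and in every credit group — no reversal.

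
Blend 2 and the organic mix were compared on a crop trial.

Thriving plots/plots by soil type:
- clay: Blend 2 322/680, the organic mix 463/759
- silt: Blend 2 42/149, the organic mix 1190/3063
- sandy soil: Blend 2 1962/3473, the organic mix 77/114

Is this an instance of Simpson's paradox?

Yes

Clay: Blend 2 322/680 = 47.4%, the organic mix 463/759 = 61.0% → the organic mix
Silt: Blend 2 42/149 = 28.2%, the organic mix 1190/3063 = 38.9% → the organic mix
Sandy soil: Blend 2 1962/3473 = 56.5%, the organic mix 77/114 = 67.5% → the organic mix
Overall: Blend 2 2326/4302 = 54.1%, the organic mix 1730/3936 = 44.0% → Blend 2
The organic mix wins each soil group but Blend 2 wins overall — the comparison reverses. The organic mix's plots skew toward silt, which has a lower base rate.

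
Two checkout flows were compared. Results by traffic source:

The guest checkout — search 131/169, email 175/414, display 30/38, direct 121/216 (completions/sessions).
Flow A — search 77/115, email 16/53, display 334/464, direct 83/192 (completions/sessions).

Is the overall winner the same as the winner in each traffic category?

No

Search: the guest checkout 131/169 = 77.5%, Flow A 77/115 = 67.0% → the guest checkout
Email: the guest checkout 175/414 = 42.3%, Flow A 16/53 = 30.2% → the guest checkout
Display: the guest checkout 30/38 = 78.9%, Flow A 334/464 = 72.0% → the guest checkout
Direct: the guest checkout 121/216 = 56.0%, Flow A 83/192 = 43.2% → the guest checkout
Overall: the guest checkout 457/837 = 54.6%, Flow A 510/824 = 61.9% → Flow A
The guest checkout wins each traffic group but Flow A wins overall — the comparison reverses. The guest checkout's sessions skew toward email, which has a lower base rate.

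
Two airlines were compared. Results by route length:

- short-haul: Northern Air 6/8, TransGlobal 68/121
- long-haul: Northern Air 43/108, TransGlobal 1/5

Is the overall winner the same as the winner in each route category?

No

Short-haul: Northern Air 6/8 = 75.0%, TransGlobal 68/121 = 56.2% → Northern Air
Long-haul: Northern Air 43/108 = 39.8%, TransGlobal 1/5 = 20.0% → Northern Air
Overall: Northern Air 49/116 = 42.2%, TransGlobal 69/126 = 54.8% → TransGlobal
Northern Air wins each route group but TransGlobal wins overall — the comparison reverses. Northern Air's flights skew toward long-haul, which has a lower base rate.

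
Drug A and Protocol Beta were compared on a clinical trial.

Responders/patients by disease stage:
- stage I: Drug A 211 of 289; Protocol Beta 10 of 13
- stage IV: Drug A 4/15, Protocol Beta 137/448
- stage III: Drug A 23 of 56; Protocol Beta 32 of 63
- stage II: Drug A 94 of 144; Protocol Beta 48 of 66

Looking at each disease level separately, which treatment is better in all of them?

Protocol Beta

Stage I: Drug A 211/289 = 73.0%, Protocol Beta 10/13 = 76.9% → Protocol Beta
Stage IV: Drug A 4/15 = 26.7%, Protocol Beta 137/448 = 30.6% → Protocol Beta
Stage III: Drug A 23/56 = 41.1%, Protocol Beta 32/63 = 50.8% → Protocol Beta
Stage II: Drug A 94/144 = 65.3%, Protocol Beta 48/66 = 72.7% → Protocol Beta
Protocol Beta has the higher rate in all 4 groups.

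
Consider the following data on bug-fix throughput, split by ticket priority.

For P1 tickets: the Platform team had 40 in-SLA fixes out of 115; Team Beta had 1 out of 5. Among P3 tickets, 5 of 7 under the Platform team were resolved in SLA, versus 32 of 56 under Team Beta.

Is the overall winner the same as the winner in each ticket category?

No

P1: the Platform team 40/115 = 34.8%, Team Beta 1/5 = 20.0% → the Platform team
P3: the Platform team 5/7 = 71.4%, Team Beta 32/56 = 57.1% → the Platform team
Overall: the Platform team 45/122 = 36.9%, Team Beta 33/61 = 54.1% → Team Beta
The Platform team wins each ticket group but Team Beta wins overall — the comparison reverses. The Platform team's tickets skew toward P1, which has a lower base rate.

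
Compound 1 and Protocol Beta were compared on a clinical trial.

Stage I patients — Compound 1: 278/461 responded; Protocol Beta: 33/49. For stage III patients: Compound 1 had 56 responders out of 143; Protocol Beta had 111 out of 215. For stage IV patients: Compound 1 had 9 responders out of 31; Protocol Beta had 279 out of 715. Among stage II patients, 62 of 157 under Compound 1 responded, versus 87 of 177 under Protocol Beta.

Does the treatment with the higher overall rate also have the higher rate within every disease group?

No

Stage I: Compound 1 278/461 = 60.3%, Protocol Beta 33/49 = 67.3% → Protocol Beta
Stage III: Compound 1 56/143 = 39.2%, Protocol Beta 111/215 = 51.6% → Protocol Beta
Stage IV: Compound 1 9/31 = 29.0%, Protocol Beta 279/715 = 39.0% → Protocol Beta
Stage II: Compound 1 62/157 = 39.5%, Protocol Beta 87/177 = 49.2% → Protocol Beta
Overall: Compound 1 405/792 = 51.1%, Protocol Beta 510/1156 = 44.1% → Compound 1
Protocol Beta wins each disease group but Compound 1 wins overall — the comparison reverses. Protocol Beta's patients skew toward stage IV, which has a lower base rate.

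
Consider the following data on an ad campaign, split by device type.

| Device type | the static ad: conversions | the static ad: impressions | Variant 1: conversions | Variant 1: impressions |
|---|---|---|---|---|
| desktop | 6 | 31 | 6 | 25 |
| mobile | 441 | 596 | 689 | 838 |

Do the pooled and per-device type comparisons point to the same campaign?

Desktop: the static ad 6/31 = 19.4%, Variant 1 6/25 = 24.0% → Variant 1
Mobile: the static ad 441/596 = 74.0%, Variant 1 689/838 = 82.2% → Variant 1
Overall: the static ad 447/627 = 71.3%, Variant 1 695/863 = 80.5% → Variant 1
Variant 1 wins overall and in every device group — no reversal.

Yes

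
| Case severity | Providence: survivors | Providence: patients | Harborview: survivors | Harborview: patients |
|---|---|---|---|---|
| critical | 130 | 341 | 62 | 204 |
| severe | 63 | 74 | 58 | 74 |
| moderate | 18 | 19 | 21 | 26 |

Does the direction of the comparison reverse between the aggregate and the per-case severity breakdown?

Critical: Providence 130/341 = 38.1%, Harborview 62/204 = 30.4% → Providence
Severe: Providence 63/74 = 85.1%, Harborview 58/74 = 78.4% → Providence
Moderate: Providence 18/19 = 94.7%, Harborview 21/26 = 80.8% → Providence
Overall: Providence 211/434 = 48.6%, Harborview 141/304 = 46.4% → Providence
Providence wins overall and in every case group — no reversal.

No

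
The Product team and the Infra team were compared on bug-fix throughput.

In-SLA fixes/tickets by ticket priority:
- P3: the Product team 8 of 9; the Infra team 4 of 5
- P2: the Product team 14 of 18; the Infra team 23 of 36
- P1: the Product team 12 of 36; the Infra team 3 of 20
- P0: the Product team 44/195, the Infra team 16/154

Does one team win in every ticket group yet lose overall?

P3: the Product team 8/9 = 88.9%, the Infra team 4/5 = 80.0% → the Product team
P2: the Product team 14/18 = 77.8%, the Infra team 23/36 = 63.9% → the Product team
P1: the Product team 12/36 = 33.3%, the Infra team 3/20 = 15.0% → the Product team
P0: the Product team 44/195 = 22.6%, the Infra team 16/154 = 10.4% → the Product team
Overall: the Product team 78/258 = 30.2%, the Infra team 46/215 = 21.4% → the Product team
The Product team wins overall and in every ticket group — no reversal.

No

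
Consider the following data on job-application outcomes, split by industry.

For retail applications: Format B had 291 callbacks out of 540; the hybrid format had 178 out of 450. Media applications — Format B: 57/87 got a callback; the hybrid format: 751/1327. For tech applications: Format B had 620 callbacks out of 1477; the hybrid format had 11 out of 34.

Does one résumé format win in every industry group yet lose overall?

Yes

Retail: Format B 291/540 = 53.9%, the hybrid format 178/450 = 39.6% → Format B
Media: Format B 57/87 = 65.5%, the hybrid format 751/1327 = 56.6% → Format B
Tech: Format B 620/1477 = 42.0%, the hybrid format 11/34 = 32.4% → Format B
Overall: Format B 968/2104 = 46.0%, the hybrid format 940/1811 = 51.9% → the hybrid format
Format B wins each industry group but the hybrid format wins overall — the comparison reverses. Format B's applications skew toward tech, which has a lower base rate.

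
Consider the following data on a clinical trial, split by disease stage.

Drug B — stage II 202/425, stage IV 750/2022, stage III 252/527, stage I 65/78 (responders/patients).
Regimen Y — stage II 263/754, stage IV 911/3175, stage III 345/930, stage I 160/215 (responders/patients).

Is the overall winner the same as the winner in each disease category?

Stage II: Drug B 202/425 = 47.5%, Regimen Y 263/754 = 34.9% → Drug B
Stage IV: Drug B 750/2022 = 37.1%, Regimen Y 911/3175 = 28.7% → Drug B
Stage III: Drug B 252/527 = 47.8%, Regimen Y 345/930 = 37.1% → Drug B
Stage I: Drug B 65/78 = 83.3%, Regimen Y 160/215 = 74.4% → Drug B
Overall: Drug B 1269/3052 = 41.6%, Regimen Y 1679/5074 = 33.1% → Drug B
Drug B wins overall and in every disease group — no reversal.

Yes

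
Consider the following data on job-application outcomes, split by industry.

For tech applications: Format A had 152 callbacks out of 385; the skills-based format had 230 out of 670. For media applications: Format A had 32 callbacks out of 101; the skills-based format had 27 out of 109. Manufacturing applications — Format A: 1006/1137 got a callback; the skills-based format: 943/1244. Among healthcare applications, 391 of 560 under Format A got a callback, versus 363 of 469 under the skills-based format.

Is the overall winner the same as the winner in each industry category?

No

Tech: Format A 152/385 = 39.5%, the skills-based format 230/670 = 34.3% → Format A
Media: Format A 32/101 = 31.7%, the skills-based format 27/109 = 24.8% → Format A
Manufacturing: Format A 1006/1137 = 88.5%, the skills-based format 943/1244 = 75.8% → Format A
Healthcare: Format A 391/560 = 69.8%, the skills-based format 363/469 = 77.4% → the skills-based format
Overall: Format A 1581/2183 = 72.4%, the skills-based format 1563/2492 = 62.7% → Format A
Neither sweeps: Format A wins 3 of 4 groups, the skills-based format wins 1. Format A wins overall but not every group — no Simpson reversal.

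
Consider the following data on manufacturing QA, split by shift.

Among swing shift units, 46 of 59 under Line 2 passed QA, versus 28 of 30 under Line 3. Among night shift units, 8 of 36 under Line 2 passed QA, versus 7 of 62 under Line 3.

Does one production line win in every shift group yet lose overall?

Swing shift: Line 2 46/59 = 78.0%, Line 3 28/30 = 93.3% → Line 3
Night shift: Line 2 8/36 = 22.2%, Line 3 7/62 = 11.3% → Line 2
Overall: Line 2 54/95 = 56.8%, Line 3 35/92 = 38.0% → Line 2
Neither sweeps: Line 2 wins 1 of 2 groups, Line 3 wins 1. Line 2 wins overall but not every group — no Simpson reversal.

No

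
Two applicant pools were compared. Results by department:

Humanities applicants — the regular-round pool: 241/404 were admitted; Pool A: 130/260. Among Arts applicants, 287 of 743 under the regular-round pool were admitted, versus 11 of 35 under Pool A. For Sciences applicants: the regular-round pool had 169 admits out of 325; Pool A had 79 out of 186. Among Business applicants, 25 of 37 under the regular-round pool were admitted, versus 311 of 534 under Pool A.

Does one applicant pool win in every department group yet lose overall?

Yes

Humanities: the regular-round pool 241/404 = 59.7%, Pool A 130/260 = 50.0% → the regular-round pool
Arts: the regular-round pool 287/743 = 38.6%, Pool A 11/35 = 31.4% → the regular-round pool
Sciences: the regular-round pool 169/325 = 52.0%, Pool A 79/186 = 42.5% → the regular-round pool
Business: the regular-round pool 25/37 = 67.6%, Pool A 311/534 = 58.2% → the regular-round pool
Overall: the regular-round pool 722/1509 = 47.8%, Pool A 531/1015 = 52.3% → Pool A
The regular-round pool wins each department group but Pool A wins overall — the comparison reverses. The regular-round pool's applicants skew toward Arts, which has a lower base rate.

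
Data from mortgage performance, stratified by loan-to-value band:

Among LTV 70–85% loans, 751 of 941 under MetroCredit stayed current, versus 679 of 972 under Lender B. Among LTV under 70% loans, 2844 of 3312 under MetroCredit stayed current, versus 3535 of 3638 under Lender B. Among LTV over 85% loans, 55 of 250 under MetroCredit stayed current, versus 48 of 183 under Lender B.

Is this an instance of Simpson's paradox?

LTV 70–85%: MetroCredit 751/941 = 79.8%, Lender B 679/972 = 69.9% → MetroCredit
LTV under 70%: MetroCredit 2844/3312 = 85.9%, Lender B 3535/3638 = 97.2% → Lender B
LTV over 85%: MetroCredit 55/250 = 22.0%, Lender B 48/183 = 26.2% → Lender B
Overall: MetroCredit 3650/4503 = 81.1%, Lender B 4262/4793 = 88.9% → Lender B
Neither sweeps: MetroCredit wins 1 of 3 groups, Lender B wins 2. Lender B wins overall but not every group — no Simpson reversal.

No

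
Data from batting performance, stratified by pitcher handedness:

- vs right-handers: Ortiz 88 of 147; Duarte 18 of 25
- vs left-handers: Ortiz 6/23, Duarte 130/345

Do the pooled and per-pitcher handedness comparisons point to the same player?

Vs right-handers: Ortiz 88/147 = 59.9%, Duarte 18/25 = 72.0% → Duarte
Vs left-handers: Ortiz 6/23 = 26.1%, Duarte 130/345 = 37.7% → Duarte
Overall: Ortiz 94/170 = 55.3%, Duarte 148/370 = 40.0% → Ortiz
Duarte wins each pitcher group but Ortiz wins overall — the comparison reverses. Duarte's at-bats skew toward vs left-handers, which has a lower base rate.

No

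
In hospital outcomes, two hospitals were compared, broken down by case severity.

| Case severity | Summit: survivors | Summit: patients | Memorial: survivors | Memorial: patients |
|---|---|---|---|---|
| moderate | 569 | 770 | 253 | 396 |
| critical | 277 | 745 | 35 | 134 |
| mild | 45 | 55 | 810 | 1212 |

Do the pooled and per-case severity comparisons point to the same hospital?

No

Moderate: Summit 569/770 = 73.9%, Memorial 253/396 = 63.9% → Summit
Critical: Summit 277/745 = 37.2%, Memorial 35/134 = 26.1% → Summit
Mild: Summit 45/55 = 81.8%, Memorial 810/1212 = 66.8% → Summit
Overall: Summit 891/1570 = 56.8%, Memorial 1098/1742 = 63.0% → Memorial
Summit wins each case group but Memorial wins overall — the comparison reverses. Summit's patients skew toward critical, which has a lower base rate.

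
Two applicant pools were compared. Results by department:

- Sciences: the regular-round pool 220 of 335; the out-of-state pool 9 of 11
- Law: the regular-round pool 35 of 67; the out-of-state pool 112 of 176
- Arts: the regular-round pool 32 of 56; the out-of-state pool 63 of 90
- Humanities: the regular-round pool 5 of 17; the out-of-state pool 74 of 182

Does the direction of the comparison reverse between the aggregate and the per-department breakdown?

Yes

Sciences: the regular-round pool 220/335 = 65.7%, the out-of-state pool 9/11 = 81.8% → the out-of-state pool
Law: the regular-round pool 35/67 = 52.2%, the out-of-state pool 112/176 = 63.6% → the out-of-state pool
Arts: the regular-round pool 32/56 = 57.1%, the out-of-state pool 63/90 = 70.0% → the out-of-state pool
Humanities: the regular-round pool 5/17 = 29.4%, the out-of-state pool 74/182 = 40.7% → the out-of-state pool
Overall: the regular-round pool 292/475 = 61.5%, the out-of-state pool 258/459 = 56.2% → the regular-round pool
The out-of-state pool wins each department group but the regular-round pool wins overall — the comparison reverses. The out-of-state pool's applicants skew toward Humanities, which has a lower base rate.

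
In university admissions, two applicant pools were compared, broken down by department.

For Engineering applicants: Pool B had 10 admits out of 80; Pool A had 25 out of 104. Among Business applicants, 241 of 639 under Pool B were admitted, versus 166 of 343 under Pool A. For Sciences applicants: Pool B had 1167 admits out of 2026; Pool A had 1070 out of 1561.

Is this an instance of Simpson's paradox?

Engineering: Pool B 10/80 = 12.5%, Pool A 25/104 = 24.0% → Pool A
Business: Pool B 241/639 = 37.7%, Pool A 166/343 = 48.4% → Pool A
Sciences: Pool B 1167/2026 = 57.6%, Pool A 1070/1561 = 68.5% → Pool A
Overall: Pool B 1418/2745 = 51.7%, Pool A 1261/2008 = 62.8% → Pool A
Pool A wins overall and in every department group — no reversal.

No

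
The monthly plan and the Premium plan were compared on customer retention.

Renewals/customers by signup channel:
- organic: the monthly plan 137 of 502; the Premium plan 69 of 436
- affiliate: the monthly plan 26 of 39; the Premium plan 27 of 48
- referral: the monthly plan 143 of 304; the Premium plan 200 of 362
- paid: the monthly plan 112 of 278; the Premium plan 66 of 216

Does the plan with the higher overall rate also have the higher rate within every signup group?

No

Organic: the monthly plan 137/502 = 27.3%, the Premium plan 69/436 = 15.8% → the monthly plan
Affiliate: the monthly plan 26/39 = 66.7%, the Premium plan 27/48 = 56.2% → the monthly plan
Referral: the monthly plan 143/304 = 47.0%, the Premium plan 200/362 = 55.2% → the Premium plan
Paid: the monthly plan 112/278 = 40.3%, the Premium plan 66/216 = 30.6% → the monthly plan
Overall: the monthly plan 418/1123 = 37.2%, the Premium plan 362/1062 = 34.1% → the monthly plan
Neither sweeps: the monthly plan wins 3 of 4 groups, the Premium plan wins 1. The monthly plan wins overall but not every group — no Simpson reversal.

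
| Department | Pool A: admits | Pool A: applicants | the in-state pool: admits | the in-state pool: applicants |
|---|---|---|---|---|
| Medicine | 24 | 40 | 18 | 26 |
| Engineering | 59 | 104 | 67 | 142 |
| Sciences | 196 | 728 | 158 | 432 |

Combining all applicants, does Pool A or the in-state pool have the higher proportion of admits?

the in-state pool

Medicine: Pool A 24/40 = 60.0%, the in-state pool 18/26 = 69.2% → the in-state pool
Engineering: Pool A 59/104 = 56.7%, the in-state pool 67/142 = 47.2% → Pool A
Sciences: Pool A 196/728 = 26.9%, the in-state pool 158/432 = 36.6% → the in-state pool
Overall: Pool A 279/872 = 32.0%, the in-state pool 243/600 = 40.5% → the in-state pool
(Neither sweeps every department group, but the in-state pool has the higher pooled rate.)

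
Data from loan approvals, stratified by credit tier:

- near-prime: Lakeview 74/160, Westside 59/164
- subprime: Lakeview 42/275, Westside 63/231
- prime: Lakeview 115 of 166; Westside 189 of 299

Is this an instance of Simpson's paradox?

No

Near-prime: Lakeview 74/160 = 46.2%, Westside 59/164 = 36.0% → Lakeview
Subprime: Lakeview 42/275 = 15.3%, Westside 63/231 = 27.3% → Westside
Prime: Lakeview 115/166 = 69.3%, Westside 189/299 = 63.2% → Lakeview
Overall: Lakeview 231/601 = 38.4%, Westside 311/694 = 44.8% → Westside
Neither sweeps: Lakeview wins 2 of 3 groups, Westside wins 1. Westside wins overall but not every group — no Simpson reversal.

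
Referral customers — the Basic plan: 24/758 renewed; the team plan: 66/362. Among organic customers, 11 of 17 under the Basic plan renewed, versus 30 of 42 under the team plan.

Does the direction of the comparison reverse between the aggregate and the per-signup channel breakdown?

No

Referral: the Basic plan 24/758 = 3.2%, the team plan 66/362 = 18.2% → the team plan
Organic: the Basic plan 11/17 = 64.7%, the team plan 30/42 = 71.4% → the team plan
Overall: the Basic plan 35/775 = 4.5%, the team plan 96/404 = 23.8% → the team plan
The team plan wins overall and in every signup group — no reversal.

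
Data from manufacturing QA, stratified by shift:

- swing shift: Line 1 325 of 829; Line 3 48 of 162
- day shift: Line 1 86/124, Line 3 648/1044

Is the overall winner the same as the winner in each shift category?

Swing shift: Line 1 325/829 = 39.2%, Line 3 48/162 = 29.6% → Line 1
Day shift: Line 1 86/124 = 69.4%, Line 3 648/1044 = 62.1% → Line 1
Overall: Line 1 411/953 = 43.1%, Line 3 696/1206 = 57.7% → Line 3
Line 1 wins each shift group but Line 3 wins overall — the comparison reverses. Line 1's units skew toward swing shift, which has a lower base rate.

No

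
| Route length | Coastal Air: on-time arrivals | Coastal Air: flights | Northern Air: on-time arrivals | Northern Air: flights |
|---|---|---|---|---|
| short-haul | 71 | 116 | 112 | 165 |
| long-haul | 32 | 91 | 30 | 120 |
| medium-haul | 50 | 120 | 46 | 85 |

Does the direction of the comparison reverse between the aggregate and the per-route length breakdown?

Short-haul: Coastal Air 71/116 = 61.2%, Northern Air 112/165 = 67.9% → Northern Air
Long-haul: Coastal Air 32/91 = 35.2%, Northern Air 30/120 = 25.0% → Coastal Air
Medium-haul: Coastal Air 50/120 = 41.7%, Northern Air 46/85 = 54.1% → Northern Air
Overall: Coastal Air 153/327 = 46.8%, Northern Air 188/370 = 50.8% → Northern Air
Neither sweeps: Coastal Air wins 1 of 3 groups, Northern Air wins 2. Northern Air wins overall but not every group — no Simpson reversal.

No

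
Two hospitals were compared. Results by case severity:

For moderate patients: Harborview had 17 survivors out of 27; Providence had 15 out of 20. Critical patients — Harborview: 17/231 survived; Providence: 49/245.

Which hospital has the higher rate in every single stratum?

Moderate: Harborview 17/27 = 63.0%, Providence 15/20 = 75.0% → Providence
Critical: Harborview 17/231 = 7.4%, Providence 49/245 = 20.0% → Providence
Providence has the higher rate in both groups.

Providence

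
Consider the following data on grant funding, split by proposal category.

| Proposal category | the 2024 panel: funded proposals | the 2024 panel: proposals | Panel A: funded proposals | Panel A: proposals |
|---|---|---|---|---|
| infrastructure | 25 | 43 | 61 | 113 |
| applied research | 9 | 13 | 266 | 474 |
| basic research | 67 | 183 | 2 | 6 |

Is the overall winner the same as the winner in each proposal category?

Infrastructure: the 2024 panel 25/43 = 58.1%, Panel A 61/113 = 54.0% → the 2024 panel
Applied research: the 2024 panel 9/13 = 69.2%, Panel A 266/474 = 56.1% → the 2024 panel
Basic research: the 2024 panel 67/183 = 36.6%, Panel A 2/6 = 33.3% → the 2024 panel
Overall: the 2024 panel 101/239 = 42.3%, Panel A 329/593 = 55.5% → Panel A
The 2024 panel wins each proposal group but Panel A wins overall — the comparison reverses. The 2024 panel's proposals skew toward basic research, which has a lower base rate.

No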